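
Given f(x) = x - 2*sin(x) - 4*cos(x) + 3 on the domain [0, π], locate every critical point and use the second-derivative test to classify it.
f'(x) = 4*sin(x) - 2*cos(x) + 1

Solve f'(x) = 0 on [0, π]:
  f'(x) = 0 ⇔ 4*sin(x) - 2*cos(x) = -1. Write the left side as R·cos(x + φ) with R = √((-2)² + (-4)²) = 2*sqrt(5), cos φ = -sqrt(5)/5, sin φ = -2*sqrt(5)/5; then cos(x + φ) = -sqrt(5)/10. Solve for x and keep the solutions lying in [0, π].
  ⇒ x = atan((-2 + sqrt(19))/(1 + 2*sqrt(19))) ≈ 0.2381

f''(x) = 2*sin(x) + 4*cos(x)
Second-derivative test at each critical point:
  f''(0.2381) = 4.3589 > 0 → local minimum

Critical points: x = atan((-2 + sqrt(19))/(1 + 2*sqrt(19))) ≈ 0.2381 (local minimum)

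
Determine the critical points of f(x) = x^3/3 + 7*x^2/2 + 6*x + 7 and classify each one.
f'(x) = x^2 + 7*x + 6

Solve f'(x) = 0:
  Factor: x^2 + 7*x + 6 = (x + 1)*(x + 6) = 0.
  ⇒ x = -6, -1

f''(x) = 2*x + 7
Second-derivative test at each critical point:
  f''(-6) = -5 < 0 → local maximum
  f''(-1) = 5 > 0 → local minimum

Critical points: x = -6 (local maximum); x = -1 (local minimum)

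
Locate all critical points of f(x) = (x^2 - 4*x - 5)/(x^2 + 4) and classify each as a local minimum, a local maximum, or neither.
f'(x) = 2*(2*x^2 + 9*x - 8)/(x^4 + 8*x^2 + 16)

Solve f'(x) = 0:
  f'(x) = 2*(2*x^2 + 9*x - 8)/(x^2 + 4)^2; the denominator is positive wherever f is defined, so f'(x) = 0 ⇔ 4*x^2 + 18*x - 16 = 0.
  Factor: 4*x^2 + 18*x - 16 = 2*(2*x^2 + 9*x - 8); 2*x^2 + 9*x - 8 = 0 has no rational roots; quadratic formula: x = (-9 ± √145)/4.
  ⇒ x = -sqrt(145)/4 - 9/4 ≈ -5.2604, -9/4 + sqrt(145)/4 ≈ 0.7604

f''(x) = 2*(-4*x^3 - 27*x^2 + 48*x + 36)/(x^6 + 12*x^4 + 48*x^2 + 64)
Second-derivative test at each critical point:
  f''(-5.2604) = -0.0240 < 0 → local maximum
  f''(0.7604) = 1.1490 > 0 → local minimum

Critical points: x = -sqrt(145)/4 - 9/4 ≈ -5.2604 (local maximum); x = -9/4 + sqrt(145)/4 ≈ 0.7604 (local minimum)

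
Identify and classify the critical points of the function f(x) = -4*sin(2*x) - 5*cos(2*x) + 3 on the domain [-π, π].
f'(x) = 10*sin(2*x) - 8*cos(2*x)

Solve f'(x) = 0 on [-π, π]:
  f'(x) = 0 ⇔ -4*cos(2*x) = -5*sin(2*x) ⇔ tan(2*x) = 4/5, i.e. 2*x = arctan(4/5) + nπ; keep the solutions lying in [-π, π].
  ⇒ x = -pi + atan(4/5)/2 ≈ -2.8042, -pi/2 + atan(4/5)/2 ≈ -1.2334, atan(4/5)/2 ≈ 0.3374, atan(4/5)/2 + pi/2 ≈ 1.9082

f''(x) = 16*sin(2*x) + 20*cos(2*x)
Second-derivative test at each critical point:
  f''(-2.8042) = 25.6125 > 0 → local minimum
  f''(-1.2334) = -25.6125 < 0 → local maximum
  f''(0.3374) = 25.6125 > 0 → local minimum
  f''(1.9082) = -25.6125 < 0 → local maximum

Critical points: x = -pi + atan(4/5)/2 ≈ -2.8042 (local minimum); x = -pi/2 + atan(4/5)/2 ≈ -1.2334 (local maximum); x = atan(4/5)/2 ≈ 0.3374 (local minimum); x = atan(4/5)/2 + pi/2 ≈ 1.9082 (local maximum)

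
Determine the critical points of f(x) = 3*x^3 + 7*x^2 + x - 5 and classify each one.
f'(x) = 9*x^2 + 14*x + 1

Solve f'(x) = 0:
  9*x^2 + 14*x + 1 = 0 has no rational roots; quadratic formula: x = (-14 ± √160)/18.
  ⇒ x = -7/9 - 2*sqrt(10)/9 ≈ -1.4805, -7/9 + 2*sqrt(10)/9 ≈ -0.0750

f''(x) = 18*x + 14
Second-derivative test at each critical point:
  f''(-1.4805) = -12.6491 < 0 → local maximum
  f''(-0.0750) = 12.6491 > 0 → local minimum

Critical points: x = -7/9 - 2*sqrt(10)/9 ≈ -1.4805 (local maximum); x = -7/9 + 2*sqrt(10)/9 ≈ -0.0750 (local minimum)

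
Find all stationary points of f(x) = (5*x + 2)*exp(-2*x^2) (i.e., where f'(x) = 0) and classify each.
f'(x) = (-4*x*(5*x + 2) + 5)*exp(-2*x^2)

Solve f'(x) = 0:
  f'(x) = (-20*x^2 - 8*x + 5)·exp(-2*x^2) and exp(-2*x^2) > 0 for every x, so f'(x) = 0 ⇔ -20*x^2 - 8*x + 5 = 0.
  20*x^2 + 8*x - 5 = 0 has no rational roots; quadratic formula: x = (-8 ± √464)/40.
  ⇒ x = -sqrt(29)/10 - 1/5 ≈ -0.7385, -1/5 + sqrt(29)/10 ≈ 0.3385

f''(x) = 4*(4*x^2*(5*x + 2) - 15*x - 2)*exp(-2*x^2)
Second-derivative test at each critical point:
  f''(-0.7385) = 7.2364 > 0 → local minimum
  f''(0.3385) = -17.1287 < 0 → local maximum

Critical points: x = -sqrt(29)/10 - 1/5 ≈ -0.7385 (local minimum); x = -1/5 + sqrt(29)/10 ≈ 0.3385 (local maximum)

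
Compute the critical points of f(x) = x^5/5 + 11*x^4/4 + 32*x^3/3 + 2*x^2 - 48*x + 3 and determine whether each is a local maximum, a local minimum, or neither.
f'(x) = x^4 + 11*x^3 + 32*x^2 + 4*x - 48

Solve f'(x) = 0:
  Factor: x^4 + 11*x^3 + 32*x^2 + 4*x - 48 = (x - 1)*(x + 2)*(x + 4)*(x + 6) = 0.
  ⇒ x = -6, -4, -2, 1

f''(x) = 4*x^3 + 33*x^2 + 64*x + 4
Second-derivative test at each critical point:
  f''(-6) = -56 < 0 → local maximum
  f''(-4) = 20 > 0 → local minimum
  f''(-2) = -24 < 0 → local maximum
  f''(1) = 105 > 0 → local minimum

Critical points: x = -6 (local maximum); x = -4 (local minimum); x = -2 (local maximum); x = 1 (local minimum)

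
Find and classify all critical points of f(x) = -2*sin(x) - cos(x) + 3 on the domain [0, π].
f'(x) = sin(x) - 2*cos(x)

Solve f'(x) = 0 on [0, π]:
  f'(x) = 0 ⇔ -2*cos(x) = -sin(x) ⇔ tan(x) = 2, i.e. x = arctan(2) + nπ; keep the solutions lying in [0, π].
  ⇒ x = atan(2) ≈ 1.1071

f''(x) = 2*sin(x) + cos(x)
Second-derivative test at each critical point:
  f''(1.1071) = 2.2361 > 0 → local minimum

Critical points: x = atan(2) ≈ 1.1071 (local minimum)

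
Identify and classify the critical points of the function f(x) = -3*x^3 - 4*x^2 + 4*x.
f'(x) = -9*x^2 - 8*x + 4

Solve f'(x) = 0:
  9*x^2 + 8*x - 4 = 0 has no rational roots; quadratic formula: x = (-8 ± √208)/18.
  ⇒ x = -2*sqrt(13)/9 - 4/9 ≈ -1.2457, -4/9 + 2*sqrt(13)/9 ≈ 0.3568

f''(x) = -18*x - 8
Second-derivative test at each critical point:
  f''(-1.2457) = 14.4222 > 0 → local minimum
  f''(0.3568) = -14.4222 < 0 → local maximum

Critical points: x = -2*sqrt(13)/9 - 4/9 ≈ -1.2457 (local minimum); x = -4/9 + 2*sqrt(13)/9 ≈ 0.3568 (local maximum)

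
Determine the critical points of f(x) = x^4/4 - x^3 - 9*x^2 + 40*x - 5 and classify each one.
f'(x) = x^3 - 3*x^2 - 18*x + 40

Solve f'(x) = 0:
  Factor: x^3 - 3*x^2 - 18*x + 40 = (x - 5)*(x - 2)*(x + 4) = 0.
  ⇒ x = -4, 2, 5

f''(x) = 3*x^2 - 6*x - 18
Second-derivative test at each critical point:
  f''(-4) = 54 > 0 → local minimum
  f''(2) = -18 < 0 → local maximum
  f''(5) = 27 > 0 → local minimum

Critical points: x = -4 (local minimum); x = 2 (local maximum); x = 5 (local minimum)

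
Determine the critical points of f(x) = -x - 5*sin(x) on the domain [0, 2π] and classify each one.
f'(x) = -5*cos(x) - 1

Solve f'(x) = 0 on [0, 2π]:
  f'(x) = 0 ⇔ cos(x) = -1/5, i.e. x = ±arccos(-1/5) + 2nπ; keep the solutions lying in [0, 2π].
  ⇒ x = acos(-1/5) ≈ 1.7722, -acos(-1/5) + 2*pi ≈ 4.5110

f''(x) = 5*sin(x)
Second-derivative test at each critical point:
  f''(1.7722) = 4.8990 > 0 → local minimum
  f''(4.5110) = -4.8990 < 0 → local maximum

Critical points: x = acos(-1/5) ≈ 1.7722 (local minimum); x = -acos(-1/5) + 2*pi ≈ 4.5110 (local maximum)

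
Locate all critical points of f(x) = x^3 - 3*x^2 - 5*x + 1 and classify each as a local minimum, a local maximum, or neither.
f'(x) = 3*x^2 - 6*x - 5

Solve f'(x) = 0:
  3*x^2 - 6*x - 5 = 0 has no rational roots; quadratic formula: x = (6 ± √96)/6.
  ⇒ x = 1 - 2*sqrt(6)/3 ≈ -0.6330, 1 + 2*sqrt(6)/3 ≈ 2.6330

f''(x) = 6*x - 6
Second-derivative test at each critical point:
  f''(-0.6330) = -9.7980 < 0 → local maximum
  f''(2.6330) = 9.7980 > 0 → local minimum

Critical points: x = 1 - 2*sqrt(6)/3 ≈ -0.6330 (local maximum); x = 1 + 2*sqrt(6)/3 ≈ 2.6330 (local minimum)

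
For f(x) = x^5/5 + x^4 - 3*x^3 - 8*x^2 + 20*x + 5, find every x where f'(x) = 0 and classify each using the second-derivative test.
f'(x) = x^4 + 4*x^3 - 9*x^2 - 16*x + 20

Solve f'(x) = 0:
  Factor: x^4 + 4*x^3 - 9*x^2 - 16*x + 20 = (x - 2)*(x - 1)*(x + 2)*(x + 5) = 0.
  ⇒ x = -5, -2, 1, 2

f''(x) = 4*x^3 + 12*x^2 - 18*x - 16
Second-derivative test at each critical point:
  f''(-5) = -126 < 0 → local maximum
  f''(-2) = 36 > 0 → local minimum
  f''(1) = -18 < 0 → local maximum
  f''(2) = 28 > 0 → local minimum

Critical points: x = -5 (local maximum); x = -2 (local minimum); x = 1 (local maximum); x = 2 (local minimum)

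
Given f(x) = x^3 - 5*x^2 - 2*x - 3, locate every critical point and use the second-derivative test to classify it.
f'(x) = 3*x^2 - 10*x - 2

Solve f'(x) = 0:
  3*x^2 - 10*x - 2 = 0 has no rational roots; quadratic formula: x = (10 ± √124)/6.
  ⇒ x = 5/3 - sqrt(31)/3 ≈ -0.1893, 5/3 + sqrt(31)/3 ≈ 3.5226

f''(x) = 6*x - 10
Second-derivative test at each critical point:
  f''(-0.1893) = -11.1355 < 0 → local maximum
  f''(3.5226) = 11.1355 > 0 → local minimum

Critical points: x = 5/3 - sqrt(31)/3 ≈ -0.1893 (local maximum); x = 5/3 + sqrt(31)/3 ≈ 3.5226 (local minimum)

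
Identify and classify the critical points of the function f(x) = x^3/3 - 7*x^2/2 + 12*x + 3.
f'(x) = x^2 - 7*x + 12

Solve f'(x) = 0:
  Factor: x^2 - 7*x + 12 = (x - 4)*(x - 3) = 0.
  ⇒ x = 3, 4

f''(x) = 2*x - 7
Second-derivative test at each critical point:
  f''(3) = -1 < 0 → local maximum
  f''(4) = 1 > 0 → local minimum

Critical points: x = 3 (local maximum); x = 4 (local minimum)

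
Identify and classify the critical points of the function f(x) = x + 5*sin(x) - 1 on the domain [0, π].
f'(x) = 5*cos(x) + 1

Solve f'(x) = 0 on [0, π]:
  f'(x) = 0 ⇔ cos(x) = -1/5, i.e. x = ±arccos(-1/5) + 2nπ; keep the solutions lying in [0, π].
  ⇒ x = acos(-1/5) ≈ 1.7722

f''(x) = -5*sin(x)
Second-derivative test at each critical point:
  f''(1.7722) = -4.8990 < 0 → local maximum

Critical points: x = acos(-1/5) ≈ 1.7722 (local maximum)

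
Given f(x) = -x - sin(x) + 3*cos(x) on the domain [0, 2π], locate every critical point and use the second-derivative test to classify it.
f'(x) = -3*sin(x) - cos(x) - 1

Solve f'(x) = 0 on [0, 2π]:
  f'(x) = 0 ⇔ -3*sin(x) - cos(x) = 1. Write the left side as R·cos(x + φ) with R = √((-1)² + 3²) = sqrt(10), cos φ = -sqrt(10)/10, sin φ = 3*sqrt(10)/10; then cos(x + φ) = sqrt(10)/10. Solve for x and keep the solutions lying in [0, 2π].
  ⇒ x = pi ≈ 3.1416, -atan(3/4) + 2*pi ≈ 5.6397

f''(x) = sin(x) - 3*cos(x)
Second-derivative test at each critical point:
  f''(3.1416) = 3 > 0 → local minimum
  f''(5.6397) = -3 < 0 → local maximum

Critical points: x = pi ≈ 3.1416 (local minimum); x = -atan(3/4) + 2*pi ≈ 5.6397 (local maximum)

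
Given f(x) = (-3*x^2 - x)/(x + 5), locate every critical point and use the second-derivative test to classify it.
f'(x) = (-3*x^2 - 30*x - 5)/(x^2 + 10*x + 25)

Solve f'(x) = 0:
  f'(x) = -(3*x^2 + 30*x + 5)/(x + 5)^2; the denominator is positive wherever f is defined, so f'(x) = 0 ⇔ -3*x^2 - 30*x - 5 = 0.
  3*x^2 + 30*x + 5 = 0 has no rational roots; quadratic formula: x = (-30 ± √840)/6.
  ⇒ x = -5 - sqrt(210)/3 ≈ -9.8305, -5 + sqrt(210)/3 ≈ -0.1695

f''(x) = -140/(x^3 + 15*x^2 + 75*x + 125)
Second-derivative test at each critical point:
  f''(-9.8305) = 1.2421 > 0 → local minimum
  f''(-0.1695) = -1.2421 < 0 → local maximum

Critical points: x = -5 - sqrt(210)/3 ≈ -9.8305 (local minimum); x = -5 + sqrt(210)/3 ≈ -0.1695 (local maximum)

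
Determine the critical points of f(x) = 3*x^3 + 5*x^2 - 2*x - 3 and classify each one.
f'(x) = 9*x^2 + 10*x - 2

Solve f'(x) = 0:
  9*x^2 + 10*x - 2 = 0 has no rational roots; quadratic formula: x = (-10 ± √172)/18.
  ⇒ x = -sqrt(43)/9 - 5/9 ≈ -1.2842, -5/9 + sqrt(43)/9 ≈ 0.1730

f''(x) = 18*x + 10
Second-derivative test at each critical point:
  f''(-1.2842) = -13.1149 < 0 → local maximum
  f''(0.1730) = 13.1149 > 0 → local minimum

Critical points: x = -sqrt(43)/9 - 5/9 ≈ -1.2842 (local maximum); x = -5/9 + sqrt(43)/9 ≈ 0.1730 (local minimum)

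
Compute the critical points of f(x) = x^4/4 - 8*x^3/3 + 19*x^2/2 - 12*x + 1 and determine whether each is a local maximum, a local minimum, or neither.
f'(x) = x^3 - 8*x^2 + 19*x - 12

Solve f'(x) = 0:
  Factor: x^3 - 8*x^2 + 19*x - 12 = (x - 4)*(x - 3)*(x - 1) = 0.
  ⇒ x = 1, 3, 4

f''(x) = 3*x^2 - 16*x + 19
Second-derivative test at each critical point:
  f''(1) = 6 > 0 → local minimum
  f''(3) = -2 < 0 → local maximum
  f''(4) = 3 > 0 → local minimum

Critical points: x = 1 (local minimum); x = 3 (local maximum); x = 4 (local minimum)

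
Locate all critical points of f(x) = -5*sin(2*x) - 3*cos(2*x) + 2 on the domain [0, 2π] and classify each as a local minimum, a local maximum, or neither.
f'(x) = 6*sin(2*x) - 10*cos(2*x)

Solve f'(x) = 0 on [0, 2π]:
  f'(x) = 0 ⇔ -5*cos(2*x) = -3*sin(2*x) ⇔ tan(2*x) = 5/3, i.e. 2*x = arctan(5/3) + nπ; keep the solutions lying in [0, 2π].
  ⇒ x = atan(5/3)/2 ≈ 0.5152, atan(5/3)/2 + pi/2 ≈ 2.0860, atan(5/3)/2 + pi ≈ 3.6568, atan(5/3)/2 + 3*pi/2 ≈ 5.2276

f''(x) = 20*sin(2*x) + 12*cos(2*x)
Second-derivative test at each critical point:
  f''(0.5152) = 23.3238 > 0 → local minimum
  f''(2.0860) = -23.3238 < 0 → local maximum
  f''(3.6568) = 23.3238 > 0 → local minimum
  f''(5.2276) = -23.3238 < 0 → local maximum

Critical points: x = atan(5/3)/2 ≈ 0.5152 (local minimum); x = atan(5/3)/2 + pi/2 ≈ 2.0860 (local maximum); x = atan(5/3)/2 + pi ≈ 3.6568 (local minimum); x = atan(5/3)/2 + 3*pi/2 ≈ 5.2276 (local maximum)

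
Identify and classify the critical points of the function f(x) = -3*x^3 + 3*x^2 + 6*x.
f'(x) = -9*x^2 + 6*x + 6

Solve f'(x) = 0:
  Factor: -9*x^2 + 6*x + 6 = -3*(3*x^2 - 2*x - 2); 3*x^2 - 2*x - 2 = 0 has no rational roots; quadratic formula: x = (2 ± √28)/6.
  ⇒ x = 1/3 - sqrt(7)/3 ≈ -0.5486, 1/3 + sqrt(7)/3 ≈ 1.2153

f''(x) = 6 - 18*x
Second-derivative test at each critical point:
  f''(-0.5486) = 15.8745 > 0 → local minimum
  f''(1.2153) = -15.8745 < 0 → local maximum

Critical points: x = 1/3 - sqrt(7)/3 ≈ -0.5486 (local minimum); x = 1/3 + sqrt(7)/3 ≈ 1.2153 (local maximum)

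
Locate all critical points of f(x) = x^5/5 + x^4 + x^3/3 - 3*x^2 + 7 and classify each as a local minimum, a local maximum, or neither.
f'(x) = x*(x^3 + 4*x^2 + x - 6)

Solve f'(x) = 0:
  Factor: x^4 + 4*x^3 + x^2 - 6*x = x*(x - 1)*(x + 2)*(x + 3) = 0.
  ⇒ x = -3, -2, 0, 1

f''(x) = 4*x^3 + 12*x^2 + 2*x - 6
Second-derivative test at each critical point:
  f''(-3) = -12 < 0 → local maximum
  f''(-2) = 6 > 0 → local minimum
  f''(0) = -6 < 0 → local maximum
  f''(1) = 12 > 0 → local minimum

Critical points: x = -3 (local maximum); x = -2 (local minimum); x = 0 (local maximum); x = 1 (local minimum)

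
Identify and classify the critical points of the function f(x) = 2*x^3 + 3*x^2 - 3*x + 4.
f'(x) = 6*x^2 + 6*x - 3

Solve f'(x) = 0:
  Factor: 6*x^2 + 6*x - 3 = 3*(2*x^2 + 2*x - 1); 2*x^2 + 2*x - 1 = 0 has no rational roots; quadratic formula: x = (-2 ± √12)/4.
  ⇒ x = -sqrt(3)/2 - 1/2 ≈ -1.3660, -1/2 + sqrt(3)/2 ≈ 0.3660

f''(x) = 12*x + 6
Second-derivative test at each critical point:
  f''(-1.3660) = -10.3923 < 0 → local maximum
  f''(0.3660) = 10.3923 > 0 → local minimum

Critical points: x = -sqrt(3)/2 - 1/2 ≈ -1.3660 (local maximum); x = -1/2 + sqrt(3)/2 ≈ 0.3660 (local minimum)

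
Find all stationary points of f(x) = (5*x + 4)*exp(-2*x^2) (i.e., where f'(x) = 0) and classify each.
f'(x) = (-4*x*(5*x + 4) + 5)*exp(-2*x^2)

Solve f'(x) = 0:
  f'(x) = (-20*x^2 - 16*x + 5)·exp(-2*x^2) and exp(-2*x^2) > 0 for every x, so f'(x) = 0 ⇔ -20*x^2 - 16*x + 5 = 0.
  20*x^2 + 16*x - 5 = 0 has no rational roots; quadratic formula: x = (-16 ± √656)/40.
  ⇒ x = -sqrt(41)/10 - 2/5 ≈ -1.0403, -2/5 + sqrt(41)/10 ≈ 0.2403

f''(x) = 4*(4*x^2*(5*x + 4) - 15*x - 4)*exp(-2*x^2)
Second-derivative test at each critical point:
  f''(-1.0403) = 2.9405 > 0 → local minimum
  f''(0.2403) = -22.8187 < 0 → local maximum

Critical points: x = -sqrt(41)/10 - 2/5 ≈ -1.0403 (local minimum); x = -2/5 + sqrt(41)/10 ≈ 0.2403 (local maximum)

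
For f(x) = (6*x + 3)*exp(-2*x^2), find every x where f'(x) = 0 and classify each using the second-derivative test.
f'(x) = 6*(-2*x*(2*x + 1) + 1)*exp(-2*x^2)

Solve f'(x) = 0:
  f'(x) = (-24*x^2 - 12*x + 6)·exp(-2*x^2) and exp(-2*x^2) > 0 for every x, so f'(x) = 0 ⇔ -24*x^2 - 12*x + 6 = 0.
  Factor: -24*x^2 - 12*x + 6 = -6*(4*x^2 + 2*x - 1); 4*x^2 + 2*x - 1 = 0 has no rational roots; quadratic formula: x = (-2 ± √20)/8.
  ⇒ x = -sqrt(5)/4 - 1/4 ≈ -0.8090, -1/4 + sqrt(5)/4 ≈ 0.3090

f''(x) = 12*(4*x^2*(2*x + 1) - 6*x - 1)*exp(-2*x^2)
Second-derivative test at each critical point:
  f''(-0.8090) = 7.2472 > 0 → local minimum
  f''(0.3090) = -22.1678 < 0 → local maximum

Critical points: x = -sqrt(5)/4 - 1/4 ≈ -0.8090 (local minimum); x = -1/4 + sqrt(5)/4 ≈ 0.3090 (local maximum)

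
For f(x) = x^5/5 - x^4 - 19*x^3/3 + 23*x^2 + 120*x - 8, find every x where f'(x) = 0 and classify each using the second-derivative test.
f'(x) = x^4 - 4*x^3 - 19*x^2 + 46*x + 120

Solve f'(x) = 0:
  Factor: x^4 - 4*x^3 - 19*x^2 + 46*x + 120 = (x - 5)*(x - 4)*(x + 2)*(x + 3) = 0.
  ⇒ x = -3, -2, 4, 5

f''(x) = 4*x^3 - 12*x^2 - 38*x + 46
Second-derivative test at each critical point:
  f''(-3) = -56 < 0 → local maximum
  f''(-2) = 42 > 0 → local minimum
  f''(4) = -42 < 0 → local maximum
  f''(5) = 56 > 0 → local minimum

Critical points: x = -3 (local maximum); x = -2 (local minimum); x = 4 (local maximum); x = 5 (local minimum)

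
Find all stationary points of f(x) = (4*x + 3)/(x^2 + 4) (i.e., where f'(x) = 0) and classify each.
f'(x) = 2*(-2*x^2 - 3*x + 8)/(x^4 + 8*x^2 + 16)

Solve f'(x) = 0:
  f'(x) = -2*(2*x^2 + 3*x - 8)/(x^2 + 4)^2; the denominator is positive wherever f is defined, so f'(x) = 0 ⇔ -4*x^2 - 6*x + 16 = 0.
  Factor: -4*x^2 - 6*x + 16 = -2*(2*x^2 + 3*x - 8); 2*x^2 + 3*x - 8 = 0 has no rational roots; quadratic formula: x = (-3 ± √73)/4.
  ⇒ x = -sqrt(73)/4 - 3/4 ≈ -2.8860, -3/4 + sqrt(73)/4 ≈ 1.3860

f''(x) = 2*(4*x^2*(4*x + 3) - 3*(4*x + 1)*(x^2 + 4))/(x^2 + 4)^3
Second-derivative test at each critical point:
  f''(-2.8860) = 0.1124 > 0 → local minimum
  f''(1.3860) = -0.4874 < 0 → local maximum

Critical points: x = -sqrt(73)/4 - 3/4 ≈ -2.8860 (local minimum); x = -3/4 + sqrt(73)/4 ≈ 1.3860 (local maximum)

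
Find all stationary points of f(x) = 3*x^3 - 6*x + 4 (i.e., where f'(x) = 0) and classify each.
f'(x) = 9*x^2 - 6

Solve f'(x) = 0:
  Factor: 9*x^2 - 6 = 3*(3*x^2 - 2); 3*x^2 - 2 = 0 has no rational roots; quadratic formula: x = (0 ± √24)/6.
  ⇒ x = -sqrt(6)/3 ≈ -0.8165, sqrt(6)/3 ≈ 0.8165

f''(x) = 18*x
Second-derivative test at each critical point:
  f''(-0.8165) = -14.6969 < 0 → local maximum
  f''(0.8165) = 14.6969 > 0 → local minimum

Critical points: x = -sqrt(6)/3 ≈ -0.8165 (local maximum); x = sqrt(6)/3 ≈ 0.8165 (local minimum)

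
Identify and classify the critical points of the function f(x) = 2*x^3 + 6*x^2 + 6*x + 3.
f'(x) = 6*x^2 + 12*x + 6

Solve f'(x) = 0:
  Factor: 6*x^2 + 12*x + 6 = 6*(x + 1)^2 = 0.
  ⇒ x = -1

f''(x) = 12*x + 12
Second-derivative test at each critical point:
  f''(-1) = 0, so the second-derivative test is inconclusive; use the first-derivative test: f'(-5/4) = 0.3750, f'(-3/4) = 0.3750 — f' is positive on both sides (no sign change) → neither a local maximum nor a local minimum

Critical points: x = -1 (neither)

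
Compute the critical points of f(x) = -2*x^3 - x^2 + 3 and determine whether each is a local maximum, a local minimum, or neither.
f'(x) = 2*x*(-3*x - 1)

Solve f'(x) = 0:
  Factor: -6*x^2 - 2*x = -2*x*(3*x + 1) = 0.
  ⇒ x = -1/3, 0

f''(x) = -12*x - 2
Second-derivative test at each critical point:
  f''(-1/3) = 2 > 0 → local minimum
  f''(0) = -2 < 0 → local maximum

Critical points: x = -1/3 (local minimum); x = 0 (local maximum)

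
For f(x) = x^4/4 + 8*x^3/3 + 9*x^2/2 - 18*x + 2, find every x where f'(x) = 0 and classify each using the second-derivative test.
f'(x) = x^3 + 8*x^2 + 9*x - 18

Solve f'(x) = 0:
  Factor: x^3 + 8*x^2 + 9*x - 18 = (x - 1)*(x + 3)*(x + 6) = 0.
  ⇒ x = -6, -3, 1

f''(x) = 3*x^2 + 16*x + 9
Second-derivative test at each critical point:
  f''(-6) = 21 > 0 → local minimum
  f''(-3) = -12 < 0 → local maximum
  f''(1) = 28 > 0 → local minimum

Critical points: x = -6 (local minimum); x = -3 (local maximum); x = 1 (local minimum)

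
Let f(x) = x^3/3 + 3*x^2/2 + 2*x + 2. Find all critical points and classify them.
f'(x) = x^2 + 3*x + 2

Solve f'(x) = 0:
  Factor: x^2 + 3*x + 2 = (x + 1)*(x + 2) = 0.
  ⇒ x = -2, -1

f''(x) = 2*x + 3
Second-derivative test at each critical point:
  f''(-2) = -1 < 0 → local maximum
  f''(-1) = 1 > 0 → local minimum

Critical points: x = -2 (local maximum); x = -1 (local minimum)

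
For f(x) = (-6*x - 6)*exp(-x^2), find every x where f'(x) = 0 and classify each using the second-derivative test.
f'(x) = 6*(2*x*(x + 1) - 1)*exp(-x^2)

Solve f'(x) = 0:
  f'(x) = (12*x^2 + 12*x - 6)·exp(-x^2) and exp(-x^2) > 0 for every x, so f'(x) = 0 ⇔ 12*x^2 + 12*x - 6 = 0.
  Factor: 12*x^2 + 12*x - 6 = 6*(2*x^2 + 2*x - 1); 2*x^2 + 2*x - 1 = 0 has no rational roots; quadratic formula: x = (-2 ± √12)/4.
  ⇒ x = -sqrt(3)/2 - 1/2 ≈ -1.3660, -1/2 + sqrt(3)/2 ≈ 0.3660

f''(x) = 12*(-2*x^2*(x + 1) + 3*x + 1)*exp(-x^2)
Second-derivative test at each critical point:
  f''(-1.3660) = -3.2162 < 0 → local maximum
  f''(0.3660) = 18.1785 > 0 → local minimum

Critical points: x = -sqrt(3)/2 - 1/2 ≈ -1.3660 (local maximum); x = -1/2 + sqrt(3)/2 ≈ 0.3660 (local minimum)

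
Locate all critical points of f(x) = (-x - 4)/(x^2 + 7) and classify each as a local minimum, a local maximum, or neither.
f'(x) = (-x^2 + 2*x*(x + 4) - 7)/(x^2 + 7)^2

Solve f'(x) = 0:
  f'(x) = (x^2 + 8*x - 7)/(x^2 + 7)^2; the denominator is positive wherever f is defined, so f'(x) = 0 ⇔ x^2 + 8*x - 7 = 0.
  x^2 + 8*x - 7 = 0 has no rational roots; quadratic formula: x = (-8 ± √92)/2.
  ⇒ x = -sqrt(23) - 4 ≈ -8.7958, -4 + sqrt(23) ≈ 0.7958

f''(x) = 2*(-4*x^2*(x + 4) + (3*x + 4)*(x^2 + 7))/(x^2 + 7)^3
Second-derivative test at each critical point:
  f''(-8.7958) = -0.0013 < 0 → local maximum
  f''(0.7958) = 0.1646 > 0 → local minimum

Critical points: x = -sqrt(23) - 4 ≈ -8.7958 (local maximum); x = -4 + sqrt(23) ≈ 0.7958 (local minimum)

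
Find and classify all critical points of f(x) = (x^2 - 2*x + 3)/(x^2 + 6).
f'(x) = 2*(x^2 + 3*x - 6)/(x^4 + 12*x^2 + 36)

Solve f'(x) = 0:
  f'(x) = 2*(x^2 + 3*x - 6)/(x^2 + 6)^2; the denominator is positive wherever f is defined, so f'(x) = 0 ⇔ 2*x^2 + 6*x - 12 = 0.
  Factor: 2*x^2 + 6*x - 12 = 2*(x^2 + 3*x - 6); x^2 + 3*x - 6 = 0 has no rational roots; quadratic formula: x = (-3 ± √33)/2.
  ⇒ x = -sqrt(33)/2 - 3/2 ≈ -4.3723, -3/2 + sqrt(33)/2 ≈ 1.3723

f''(x) = 2*(-2*x^3 - 9*x^2 + 36*x + 18)/(x^6 + 18*x^4 + 108*x^2 + 216)
Second-derivative test at each critical point:
  f''(-4.3723) = -0.0182 < 0 → local maximum
  f''(1.3723) = 0.1849 > 0 → local minimum

Critical points: x = -sqrt(33)/2 - 3/2 ≈ -4.3723 (local maximum); x = -3/2 + sqrt(33)/2 ≈ 1.3723 (local minimum)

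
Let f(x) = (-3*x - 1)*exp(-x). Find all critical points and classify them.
f'(x) = (3*x - 2)*exp(-x)

Solve f'(x) = 0:
  f'(x) = (3*x - 2)·exp(-x) and exp(-x) > 0 for every x, so f'(x) = 0 ⇔ 3*x - 2 = 0.
  3*x - 2 = 0.
  ⇒ x = 2/3

f''(x) = (5 - 3*x)*exp(-x)
Second-derivative test at each critical point:
  f''(2/3) = 1.5403 > 0 → local minimum

Critical points: x = 2/3 (local minimum)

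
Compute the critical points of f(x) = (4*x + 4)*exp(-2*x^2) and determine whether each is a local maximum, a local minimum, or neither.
f'(x) = 4*(-4*x*(x + 1) + 1)*exp(-2*x^2)

Solve f'(x) = 0:
  f'(x) = (-16*x^2 - 16*x + 4)·exp(-2*x^2) and exp(-2*x^2) > 0 for every x, so f'(x) = 0 ⇔ -16*x^2 - 16*x + 4 = 0.
  Factor: -16*x^2 - 16*x + 4 = -4*(4*x^2 + 4*x - 1); 4*x^2 + 4*x - 1 = 0 has no rational roots; quadratic formula: x = (-4 ± √32)/8.
  ⇒ x = -sqrt(2)/2 - 1/2 ≈ -1.2071, -1/2 + sqrt(2)/2 ≈ 0.2071

f''(x) = 16*(4*x^2*(x + 1) - 3*x - 1)*exp(-2*x^2)
Second-derivative test at each critical point:
  f''(-1.2071) = 1.2275 > 0 → local minimum
  f''(0.2071) = -20.7672 < 0 → local maximum

Critical points: x = -sqrt(2)/2 - 1/2 ≈ -1.2071 (local minimum); x = -1/2 + sqrt(2)/2 ≈ 0.2071 (local maximum)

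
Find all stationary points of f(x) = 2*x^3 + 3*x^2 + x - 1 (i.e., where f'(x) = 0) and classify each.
f'(x) = 6*x^2 + 6*x + 1

Solve f'(x) = 0:
  6*x^2 + 6*x + 1 = 0 has no rational roots; quadratic formula: x = (-6 ± √12)/12.
  ⇒ x = -1/2 - sqrt(3)/6 ≈ -0.7887, -1/2 + sqrt(3)/6 ≈ -0.2113

f''(x) = 12*x + 6
Second-derivative test at each critical point:
  f''(-0.7887) = -3.4641 < 0 → local maximum
  f''(-0.2113) = 3.4641 > 0 → local minimum

Critical points: x = -1/2 - sqrt(3)/6 ≈ -0.7887 (local maximum); x = -1/2 + sqrt(3)/6 ≈ -0.2113 (local minimum)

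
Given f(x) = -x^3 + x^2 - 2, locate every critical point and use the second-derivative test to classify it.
f'(x) = x*(2 - 3*x)

Solve f'(x) = 0:
  Factor: -3*x^2 + 2*x = -x*(3*x - 2) = 0.
  ⇒ x = 0, 2/3

f''(x) = 2 - 6*x
Second-derivative test at each critical point:
  f''(0) = 2 > 0 → local minimum
  f''(2/3) = -2 < 0 → local maximum

Critical points: x = 0 (local minimum); x = 2/3 (local maximum)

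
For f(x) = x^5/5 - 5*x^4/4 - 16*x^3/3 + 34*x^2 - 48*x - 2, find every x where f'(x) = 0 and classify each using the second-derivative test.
f'(x) = x^4 - 5*x^3 - 16*x^2 + 68*x - 48

Solve f'(x) = 0:
  Factor: x^4 - 5*x^3 - 16*x^2 + 68*x - 48 = (x - 6)*(x - 2)*(x - 1)*(x + 4) = 0.
  ⇒ x = -4, 1, 2, 6

f''(x) = 4*x^3 - 15*x^2 - 32*x + 68
Second-derivative test at each critical point:
  f''(-4) = -300 < 0 → local maximum
  f''(1) = 25 > 0 → local minimum
  f''(2) = -24 < 0 → local maximum
  f''(6) = 200 > 0 → local minimum

Critical points: x = -4 (local maximum); x = 1 (local minimum); x = 2 (local maximum); x = 6 (local minimum)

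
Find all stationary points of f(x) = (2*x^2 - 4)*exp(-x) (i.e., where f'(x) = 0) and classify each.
f'(x) = 2*(-x^2 + 2*x + 2)*exp(-x)

Solve f'(x) = 0:
  f'(x) = (-2*x^2 + 4*x + 4)·exp(-x) and exp(-x) > 0 for every x, so f'(x) = 0 ⇔ -2*x^2 + 4*x + 4 = 0.
  Factor: -2*x^2 + 4*x + 4 = -2*(x^2 - 2*x - 2); x^2 - 2*x - 2 = 0 has no rational roots; quadratic formula: x = (2 ± √12)/2.
  ⇒ x = 1 - sqrt(3) ≈ -0.7321, 1 + sqrt(3) ≈ 2.7321

f''(x) = 2*x*(x - 4)*exp(-x)
Second-derivative test at each critical point:
  f''(-0.7321) = 14.4061 > 0 → local minimum
  f''(2.7321) = -0.4509 < 0 → local maximum

Critical points: x = 1 - sqrt(3) ≈ -0.7321 (local minimum); x = 1 + sqrt(3) ≈ 2.7321 (local maximum)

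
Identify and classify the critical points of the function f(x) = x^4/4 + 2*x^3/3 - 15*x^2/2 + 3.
f'(x) = x*(x^2 + 2*x - 15)

Solve f'(x) = 0:
  Factor: x^3 + 2*x^2 - 15*x = x*(x - 3)*(x + 5) = 0.
  ⇒ x = -5, 0, 3

f''(x) = 3*x^2 + 4*x - 15
Second-derivative test at each critical point:
  f''(-5) = 40 > 0 → local minimum
  f''(0) = -15 < 0 → local maximum
  f''(3) = 24 > 0 → local minimum

Critical points: x = -5 (local minimum); x = 0 (local maximum); x = 3 (local minimum)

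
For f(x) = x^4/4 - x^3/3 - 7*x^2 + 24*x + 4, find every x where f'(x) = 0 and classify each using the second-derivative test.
f'(x) = x^3 - x^2 - 14*x + 24

Solve f'(x) = 0:
  Factor: x^3 - x^2 - 14*x + 24 = (x - 3)*(x - 2)*(x + 4) = 0.
  ⇒ x = -4, 2, 3

f''(x) = 3*x^2 - 2*x - 14
Second-derivative test at each critical point:
  f''(-4) = 42 > 0 → local minimum
  f''(2) = -6 < 0 → local maximum
  f''(3) = 7 > 0 → local minimum

Critical points: x = -4 (local minimum); x = 2 (local maximum); x = 3 (local minimum)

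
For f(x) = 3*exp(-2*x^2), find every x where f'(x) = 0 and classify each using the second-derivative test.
f'(x) = -12*x*exp(-2*x^2)

Solve f'(x) = 0:
  f'(x) = (-12*x)·exp(-2*x^2) and exp(-2*x^2) > 0 for every x, so f'(x) = 0 ⇔ -12*x = 0.
  -12*x = 0.
  ⇒ x = 0

f''(x) = 12*(4*x^2 - 1)*exp(-2*x^2)
Second-derivative test at each critical point:
  f''(0) = -12 < 0 → local maximum

Critical points: x = 0 (local maximum)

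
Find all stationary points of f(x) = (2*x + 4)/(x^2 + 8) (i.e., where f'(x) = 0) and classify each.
f'(x) = 2*(x^2 - 2*x*(x + 2) + 8)/(x^2 + 8)^2

Solve f'(x) = 0:
  f'(x) = -2*(x^2 + 4*x - 8)/(x^2 + 8)^2; the denominator is positive wherever f is defined, so f'(x) = 0 ⇔ -2*x^2 - 8*x + 16 = 0.
  Factor: -2*x^2 - 8*x + 16 = -2*(x^2 + 4*x - 8); x^2 + 4*x - 8 = 0 has no rational roots; quadratic formula: x = (-4 ± √48)/2.
  ⇒ x = -2*sqrt(3) - 2 ≈ -5.4641, -2 + 2*sqrt(3) ≈ 1.4641

f''(x) = 4*(4*x^2*(x + 2) - (3*x + 2)*(x^2 + 8))/(x^2 + 8)^3
Second-derivative test at each critical point:
  f''(-5.4641) = 0.0097 > 0 → local minimum
  f''(1.4641) = -0.1347 < 0 → local maximum

Critical points: x = -2*sqrt(3) - 2 ≈ -5.4641 (local minimum); x = -2 + 2*sqrt(3) ≈ 1.4641 (local maximum)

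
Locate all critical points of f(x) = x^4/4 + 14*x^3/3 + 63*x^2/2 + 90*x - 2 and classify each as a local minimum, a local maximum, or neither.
f'(x) = x^3 + 14*x^2 + 63*x + 90

Solve f'(x) = 0:
  Factor: x^3 + 14*x^2 + 63*x + 90 = (x + 3)*(x + 5)*(x + 6) = 0.
  ⇒ x = -6, -5, -3

f''(x) = 3*x^2 + 28*x + 63
Second-derivative test at each critical point:
  f''(-6) = 3 > 0 → local minimum
  f''(-5) = -2 < 0 → local maximum
  f''(-3) = 6 > 0 → local minimum

Critical points: x = -6 (local minimum); x = -5 (local maximum); x = -3 (local minimum)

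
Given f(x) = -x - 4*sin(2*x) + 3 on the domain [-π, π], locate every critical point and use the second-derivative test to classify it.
f'(x) = 16*sin(x)^2 - 9

Solve f'(x) = 0 on [-π, π]:
  f'(x) = 0 ⇔ cos(2*x) = -1/8, i.e. 2*x = ±arccos(-1/8) + 2nπ; keep the solutions lying in [-π, π].
  ⇒ x = -pi + acos(-1/8)/2 ≈ -2.2935, -acos(-1/8)/2 ≈ -0.8481, acos(-1/8)/2 ≈ 0.8481, pi - acos(-1/8)/2 ≈ 2.2935

f''(x) = 16*sin(2*x)
Second-derivative test at each critical point:
  f''(-2.2935) = 15.8745 > 0 → local minimum
  f''(-0.8481) = -15.8745 < 0 → local maximum
  f''(0.8481) = 15.8745 > 0 → local minimum
  f''(2.2935) = -15.8745 < 0 → local maximum

Critical points: x = -pi + acos(-1/8)/2 ≈ -2.2935 (local minimum); x = -acos(-1/8)/2 ≈ -0.8481 (local maximum); x = acos(-1/8)/2 ≈ 0.8481 (local minimum); x = pi - acos(-1/8)/2 ≈ 2.2935 (local maximum)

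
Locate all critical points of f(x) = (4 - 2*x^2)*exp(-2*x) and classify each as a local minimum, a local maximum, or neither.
f'(x) = 4*(x^2 - x - 2)*exp(-2*x)

Solve f'(x) = 0:
  f'(x) = (4*x^2 - 4*x - 8)·exp(-2*x) and exp(-2*x) > 0 for every x, so f'(x) = 0 ⇔ 4*x^2 - 4*x - 8 = 0.
  Factor: 4*x^2 - 4*x - 8 = 4*(x - 2)*(x + 1) = 0.
  ⇒ x = -1, 2

f''(x) = 4*(-2*x^2 + 4*x + 3)*exp(-2*x)
Second-derivative test at each critical point:
  f''(-1) = -88.6687 < 0 → local maximum
  f''(2) = 0.2198 > 0 → local minimum

Critical points: x = -1 (local maximum); x = 2 (local minimum)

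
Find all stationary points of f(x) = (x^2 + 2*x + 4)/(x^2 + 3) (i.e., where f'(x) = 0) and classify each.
f'(x) = 2*(-x^2 - x + 3)/(x^4 + 6*x^2 + 9)

Solve f'(x) = 0:
  f'(x) = -2*(x^2 + x - 3)/(x^2 + 3)^2; the denominator is positive wherever f is defined, so f'(x) = 0 ⇔ -2*x^2 - 2*x + 6 = 0.
  Factor: -2*x^2 - 2*x + 6 = -2*(x^2 + x - 3); x^2 + x - 3 = 0 has no rational roots; quadratic formula: x = (-1 ± √13)/2.
  ⇒ x = -sqrt(13)/2 - 1/2 ≈ -2.3028, -1/2 + sqrt(13)/2 ≈ 1.3028

f''(x) = 2*(2*x^3 + 3*x^2 - 18*x - 3)/(x^6 + 9*x^4 + 27*x^2 + 27)
Second-derivative test at each critical point:
  f''(-2.3028) = 0.1046 > 0 → local minimum
  f''(1.3028) = -0.3268 < 0 → local maximum

Critical points: x = -sqrt(13)/2 - 1/2 ≈ -2.3028 (local minimum); x = -1/2 + sqrt(13)/2 ≈ 1.3028 (local maximum)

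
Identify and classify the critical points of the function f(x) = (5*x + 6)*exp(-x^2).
f'(x) = (-2*x*(5*x + 6) + 5)*exp(-x^2)

Solve f'(x) = 0:
  f'(x) = (-10*x^2 - 12*x + 5)·exp(-x^2) and exp(-x^2) > 0 for every x, so f'(x) = 0 ⇔ -10*x^2 - 12*x + 5 = 0.
  10*x^2 + 12*x - 5 = 0 has no rational roots; quadratic formula: x = (-12 ± √344)/20.
  ⇒ x = -sqrt(86)/10 - 3/5 ≈ -1.5274, -3/5 + sqrt(86)/10 ≈ 0.3274

f''(x) = 2*(2*x^2*(5*x + 6) - 15*x - 6)*exp(-x^2)
Second-derivative test at each critical point:
  f''(-1.5274) = 1.7995 > 0 → local minimum
  f''(0.3274) = -16.6624 < 0 → local maximum

Critical points: x = -sqrt(86)/10 - 3/5 ≈ -1.5274 (local minimum); x = -3/5 + sqrt(86)/10 ≈ 0.3274 (local maximum)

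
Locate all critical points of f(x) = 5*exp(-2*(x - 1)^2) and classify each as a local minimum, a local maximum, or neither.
f'(x) = 20*(1 - x)*exp(-2*(x - 1)^2)

Solve f'(x) = 0:
  f'(x) = (20 - 20*x)·exp(-2*(x - 1)^2) and exp(-2*(x - 1)^2) > 0 for every x, so f'(x) = 0 ⇔ 20 - 20*x = 0.
  Factor: 20 - 20*x = -20*(x - 1) = 0.
  ⇒ x = 1

f''(x) = 20*(4*(x - 1)^2 - 1)*exp(-2*(x - 1)^2)
Second-derivative test at each critical point:
  f''(1) = -20 < 0 → local maximum

Critical points: x = 1 (local maximum)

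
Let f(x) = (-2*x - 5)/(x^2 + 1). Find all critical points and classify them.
f'(x) = 2*(x^2 + 5*x - 1)/(x^4 + 2*x^2 + 1)

Solve f'(x) = 0:
  f'(x) = 2*(x^2 + 5*x - 1)/(x^2 + 1)^2; the denominator is positive wherever f is defined, so f'(x) = 0 ⇔ 2*x^2 + 10*x - 2 = 0.
  Factor: 2*x^2 + 10*x - 2 = 2*(x^2 + 5*x - 1); x^2 + 5*x - 1 = 0 has no rational roots; quadratic formula: x = (-5 ± √29)/2.
  ⇒ x = -sqrt(29)/2 - 5/2 ≈ -5.1926, -5/2 + sqrt(29)/2 ≈ 0.1926

f''(x) = 2*(-4*x^2*(2*x + 5) + (6*x + 5)*(x^2 + 1))/(x^2 + 1)^3
Second-derivative test at each critical point:
  f''(-5.1926) = -0.0138 < 0 → local maximum
  f''(0.1926) = 10.0138 > 0 → local minimum

Critical points: x = -sqrt(29)/2 - 5/2 ≈ -5.1926 (local maximum); x = -5/2 + sqrt(29)/2 ≈ 0.1926 (local minimum)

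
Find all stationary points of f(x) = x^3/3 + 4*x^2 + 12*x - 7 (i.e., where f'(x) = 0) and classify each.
f'(x) = x^2 + 8*x + 12

Solve f'(x) = 0:
  Factor: x^2 + 8*x + 12 = (x + 2)*(x + 6) = 0.
  ⇒ x = -6, -2

f''(x) = 2*x + 8
Second-derivative test at each critical point:
  f''(-6) = -4 < 0 → local maximum
  f''(-2) = 4 > 0 → local minimum

Critical points: x = -6 (local maximum); x = -2 (local minimum)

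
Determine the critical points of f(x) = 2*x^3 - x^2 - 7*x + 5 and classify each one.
f'(x) = 6*x^2 - 2*x - 7

Solve f'(x) = 0:
  6*x^2 - 2*x - 7 = 0 has no rational roots; quadratic formula: x = (2 ± √172)/12.
  ⇒ x = 1/6 - sqrt(43)/6 ≈ -0.9262, 1/6 + sqrt(43)/6 ≈ 1.2596

f''(x) = 12*x - 2
Second-derivative test at each critical point:
  f''(-0.9262) = -13.1149 < 0 → local maximum
  f''(1.2596) = 13.1149 > 0 → local minimum

Critical points: x = 1/6 - sqrt(43)/6 ≈ -0.9262 (local maximum); x = 1/6 + sqrt(43)/6 ≈ 1.2596 (local minimum)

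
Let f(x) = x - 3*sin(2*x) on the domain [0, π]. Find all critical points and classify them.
f'(x) = 1 - 6*cos(2*x)

Solve f'(x) = 0 on [0, π]:
  f'(x) = 0 ⇔ cos(2*x) = 1/6, i.e. 2*x = ±arccos(1/6) + 2nπ; keep the solutions lying in [0, π].
  ⇒ x = acos(1/6)/2 ≈ 0.7017, pi - acos(1/6)/2 ≈ 2.4399

f''(x) = 12*sin(2*x)
Second-derivative test at each critical point:
  f''(0.7017) = 11.8322 > 0 → local minimum
  f''(2.4399) = -11.8322 < 0 → local maximum

Critical points: x = acos(1/6)/2 ≈ 0.7017 (local minimum); x = pi - acos(1/6)/2 ≈ 2.4399 (local maximum)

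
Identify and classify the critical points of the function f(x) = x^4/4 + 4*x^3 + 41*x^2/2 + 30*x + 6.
f'(x) = x^3 + 12*x^2 + 41*x + 30

Solve f'(x) = 0:
  Factor: x^3 + 12*x^2 + 41*x + 30 = (x + 1)*(x + 5)*(x + 6) = 0.
  ⇒ x = -6, -5, -1

f''(x) = 3*x^2 + 24*x + 41
Second-derivative test at each critical point:
  f''(-6) = 5 > 0 → local minimum
  f''(-5) = -4 < 0 → local maximum
  f''(-1) = 20 > 0 → local minimum

Critical points: x = -6 (local minimum); x = -5 (local maximum); x = -1 (local minimum)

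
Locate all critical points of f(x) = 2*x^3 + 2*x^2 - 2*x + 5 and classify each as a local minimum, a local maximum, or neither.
f'(x) = 6*x^2 + 4*x - 2

Solve f'(x) = 0:
  Factor: 6*x^2 + 4*x - 2 = 2*(x + 1)*(3*x - 1) = 0.
  ⇒ x = -1, 1/3

f''(x) = 12*x + 4
Second-derivative test at each critical point:
  f''(-1) = -8 < 0 → local maximum
  f''(1/3) = 8 > 0 → local minimum

Critical points: x = -1 (local maximum); x = 1/3 (local minimum)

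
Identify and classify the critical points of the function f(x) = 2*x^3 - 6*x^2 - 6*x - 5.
f'(x) = 6*x^2 - 12*x - 6

Solve f'(x) = 0:
  Factor: 6*x^2 - 12*x - 6 = 6*(x^2 - 2*x - 1); x^2 - 2*x - 1 = 0 has no rational roots; quadratic formula: x = (2 ± √8)/2.
  ⇒ x = 1 - sqrt(2) ≈ -0.4142, 1 + sqrt(2) ≈ 2.4142

f''(x) = 12*x - 12
Second-derivative test at each critical point:
  f''(-0.4142) = -16.9706 < 0 → local maximum
  f''(2.4142) = 16.9706 > 0 → local minimum

Critical points: x = 1 - sqrt(2) ≈ -0.4142 (local maximum); x = 1 + sqrt(2) ≈ 2.4142 (local minimum)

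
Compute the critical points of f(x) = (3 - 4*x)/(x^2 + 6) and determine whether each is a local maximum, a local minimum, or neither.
f'(x) = 2*(2*x^2 - 3*x - 12)/(x^4 + 12*x^2 + 36)

Solve f'(x) = 0:
  f'(x) = 2*(2*x^2 - 3*x - 12)/(x^2 + 6)^2; the denominator is positive wherever f is defined, so f'(x) = 0 ⇔ 4*x^2 - 6*x - 24 = 0.
  Factor: 4*x^2 - 6*x - 24 = 2*(2*x^2 - 3*x - 12); 2*x^2 - 3*x - 12 = 0 has no rational roots; quadratic formula: x = (3 ± √105)/4.
  ⇒ x = 3/4 - sqrt(105)/4 ≈ -1.8117, 3/4 + sqrt(105)/4 ≈ 3.3117

f''(x) = 2*(4*x^2*(3 - 4*x) + 3*(4*x - 1)*(x^2 + 6))/(x^2 + 6)^3
Second-derivative test at each critical point:
  f''(-1.8117) = -0.2379 < 0 → local maximum
  f''(3.3117) = 0.0712 > 0 → local minimum

Critical points: x = 3/4 - sqrt(105)/4 ≈ -1.8117 (local maximum); x = 3/4 + sqrt(105)/4 ≈ 3.3117 (local minimum)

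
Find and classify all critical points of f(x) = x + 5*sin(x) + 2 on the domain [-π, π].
f'(x) = 5*cos(x) + 1

Solve f'(x) = 0 on [-π, π]:
  f'(x) = 0 ⇔ cos(x) = -1/5, i.e. x = ±arccos(-1/5) + 2nπ; keep the solutions lying in [-π, π].
  ⇒ x = -acos(-1/5) ≈ -1.7722, acos(-1/5) ≈ 1.7722

f''(x) = -5*sin(x)
Second-derivative test at each critical point:
  f''(-1.7722) = 4.8990 > 0 → local minimum
  f''(1.7722) = -4.8990 < 0 → local maximum

Critical points: x = -acos(-1/5) ≈ -1.7722 (local minimum); x = acos(-1/5) ≈ 1.7722 (local maximum)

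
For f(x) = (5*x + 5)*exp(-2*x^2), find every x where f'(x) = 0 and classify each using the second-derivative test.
f'(x) = 5*(-4*x*(x + 1) + 1)*exp(-2*x^2)

Solve f'(x) = 0:
  f'(x) = (-20*x^2 - 20*x + 5)·exp(-2*x^2) and exp(-2*x^2) > 0 for every x, so f'(x) = 0 ⇔ -20*x^2 - 20*x + 5 = 0.
  Factor: -20*x^2 - 20*x + 5 = -5*(4*x^2 + 4*x - 1); 4*x^2 + 4*x - 1 = 0 has no rational roots; quadratic formula: x = (-4 ± √32)/8.
  ⇒ x = -sqrt(2)/2 - 1/2 ≈ -1.2071, -1/2 + sqrt(2)/2 ≈ 0.2071

f''(x) = 20*(4*x^2*(x + 1) - 3*x - 1)*exp(-2*x^2)
Second-derivative test at each critical point:
  f''(-1.2071) = 1.5343 > 0 → local minimum
  f''(0.2071) = -25.9590 < 0 → local maximum

Critical points: x = -sqrt(2)/2 - 1/2 ≈ -1.2071 (local minimum); x = -1/2 + sqrt(2)/2 ≈ 0.2071 (local maximum)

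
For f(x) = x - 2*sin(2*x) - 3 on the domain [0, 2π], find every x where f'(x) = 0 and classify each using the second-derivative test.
f'(x) = 1 - 4*cos(2*x)

Solve f'(x) = 0 on [0, 2π]:
  f'(x) = 0 ⇔ cos(2*x) = 1/4, i.e. 2*x = ±arccos(1/4) + 2nπ; keep the solutions lying in [0, 2π].
  ⇒ x = acos(1/4)/2 ≈ 0.6591, pi - acos(1/4)/2 ≈ 2.4825, acos(1/4)/2 + pi ≈ 3.8007, -acos(1/4)/2 + 2*pi ≈ 5.6241

f''(x) = 8*sin(2*x)
Second-derivative test at each critical point:
  f''(0.6591) = 7.7460 > 0 → local minimum
  f''(2.4825) = -7.7460 < 0 → local maximum
  f''(3.8007) = 7.7460 > 0 → local minimum
  f''(5.6241) = -7.7460 < 0 → local maximum

Critical points: x = acos(1/4)/2 ≈ 0.6591 (local minimum); x = pi - acos(1/4)/2 ≈ 2.4825 (local maximum); x = acos(1/4)/2 + pi ≈ 3.8007 (local minimum); x = -acos(1/4)/2 + 2*pi ≈ 5.6241 (local maximum)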